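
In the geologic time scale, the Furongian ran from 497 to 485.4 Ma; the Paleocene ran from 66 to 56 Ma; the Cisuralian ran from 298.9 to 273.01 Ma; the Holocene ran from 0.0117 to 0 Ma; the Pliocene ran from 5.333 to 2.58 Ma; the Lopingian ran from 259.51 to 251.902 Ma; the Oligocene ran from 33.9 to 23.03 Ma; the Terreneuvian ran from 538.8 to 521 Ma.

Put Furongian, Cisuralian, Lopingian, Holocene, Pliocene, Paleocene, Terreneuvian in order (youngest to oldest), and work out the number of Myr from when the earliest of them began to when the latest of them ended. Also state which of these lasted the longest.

Start ages (Ma): Terreneuvian 538.8, Furongian 497, Cisuralian 298.9, Lopingian 259.51, Paleocene 66, Pliocene 5.333, Holocene 0.0117.
Ordered youngest to oldest: Holocene, Pliocene, Paleocene, Lopingian, Cisuralian, Furongian, Terreneuvian.
Span = 538.8 − 0 = 538.8 Myr.
Durations: Paleocene 10, Holocene 0.0117, Furongian 11.6, Cisuralian 25.89, Lopingian 7.608, Pliocene 2.753, Terreneuvian 17.8 → longest is Cisuralian (25.89 Myr).

Holocene → Pliocene → Paleocene → Lopingian → Cisuralian → Furongian → Terreneuvian; total span 538.8 Myr; longest is Cisuralian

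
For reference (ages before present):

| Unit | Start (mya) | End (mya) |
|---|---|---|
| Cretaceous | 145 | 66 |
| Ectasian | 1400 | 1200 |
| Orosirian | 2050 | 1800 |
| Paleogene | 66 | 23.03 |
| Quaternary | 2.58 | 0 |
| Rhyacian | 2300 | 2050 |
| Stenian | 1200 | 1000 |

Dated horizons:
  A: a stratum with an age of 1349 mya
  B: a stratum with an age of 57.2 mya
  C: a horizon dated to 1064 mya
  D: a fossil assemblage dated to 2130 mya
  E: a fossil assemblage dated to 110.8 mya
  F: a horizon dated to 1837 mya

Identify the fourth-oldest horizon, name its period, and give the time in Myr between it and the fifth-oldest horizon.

Sorted oldest-first by Ma: D (2130), F (1837), A (1349), C (1064), E (110.8), B (57.2).
The fourth oldest is C at 1064 Ma, which lies in 1200–1000 Ma: the Stenian.
The fifth oldest is E at 110.8 Ma; separation = |1064 − 110.8| = 953.2 Myr.

C, in the Stenian; 953.2 million years to E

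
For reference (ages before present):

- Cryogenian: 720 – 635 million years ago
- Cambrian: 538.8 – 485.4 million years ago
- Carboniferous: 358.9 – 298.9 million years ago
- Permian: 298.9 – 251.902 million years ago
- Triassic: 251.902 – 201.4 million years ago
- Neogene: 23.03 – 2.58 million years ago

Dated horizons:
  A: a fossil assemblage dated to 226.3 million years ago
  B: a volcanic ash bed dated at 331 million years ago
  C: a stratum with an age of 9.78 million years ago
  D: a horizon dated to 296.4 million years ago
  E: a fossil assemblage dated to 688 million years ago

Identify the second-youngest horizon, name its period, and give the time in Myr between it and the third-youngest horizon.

A, in the Triassic; 70.1 million years to D

Smaller Ma means younger, so youngest first: C 9.78 < A 226.3 < D 296.4 < B 331 < E 688.
Counting 2 along gives A (226.3 Ma); the excerpt puts that inside the Triassic, 251.902–201.4 Ma.
Next in line is D (296.4 Ma), and 296.4 − 226.3 = 70.1 Myr.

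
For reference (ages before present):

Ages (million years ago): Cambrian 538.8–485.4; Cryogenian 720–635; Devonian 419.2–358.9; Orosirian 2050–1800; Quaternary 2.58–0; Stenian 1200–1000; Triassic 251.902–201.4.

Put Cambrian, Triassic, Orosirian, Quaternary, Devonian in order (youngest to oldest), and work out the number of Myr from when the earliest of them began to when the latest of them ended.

Start ages (Ma): Orosirian 2050, Cambrian 538.8, Devonian 419.2, Triassic 251.902, Quaternary 2.58.
Ordered youngest to oldest: Quaternary, Triassic, Devonian, Cambrian, Orosirian.
Span = 2050 − 0 = 2050 Myr.

Quaternary, Triassic, Devonian, Cambrian, Orosirian; total span 2050 Myr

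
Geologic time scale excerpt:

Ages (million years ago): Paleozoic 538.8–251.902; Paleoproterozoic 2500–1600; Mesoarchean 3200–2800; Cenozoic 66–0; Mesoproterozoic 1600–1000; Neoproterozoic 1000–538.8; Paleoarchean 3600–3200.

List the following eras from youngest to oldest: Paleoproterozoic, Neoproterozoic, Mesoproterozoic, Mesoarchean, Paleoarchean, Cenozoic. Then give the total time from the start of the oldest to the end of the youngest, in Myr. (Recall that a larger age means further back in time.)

Start ages (Ma): Paleoarchean 3600, Mesoarchean 3200, Paleoproterozoic 2500, Mesoproterozoic 1600, Neoproterozoic 1000, Cenozoic 66.
Ordered youngest to oldest: Cenozoic, Neoproterozoic, Mesoproterozoic, Paleoproterozoic, Mesoarchean, Paleoarchean.
Span = 3600 − 0 = 3600 Myr.

Cenozoic, Neoproterozoic, Mesoproterozoic, Paleoproterozoic, Mesoarchean, Paleoarchean; total span 3600 Myr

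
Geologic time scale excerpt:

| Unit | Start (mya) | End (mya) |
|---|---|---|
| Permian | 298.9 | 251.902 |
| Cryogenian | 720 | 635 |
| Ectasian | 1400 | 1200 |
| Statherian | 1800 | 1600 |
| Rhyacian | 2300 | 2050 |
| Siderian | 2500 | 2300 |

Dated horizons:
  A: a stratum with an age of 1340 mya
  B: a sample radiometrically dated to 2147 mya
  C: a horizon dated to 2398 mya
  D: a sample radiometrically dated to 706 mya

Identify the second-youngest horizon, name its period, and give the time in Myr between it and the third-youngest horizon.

Smaller Ma means younger, so youngest first: D 706 < A 1340 < B 2147 < C 2398.
Counting 2 along gives A (1340 Ma); the excerpt puts that inside the Ectasian, 1400–1200 Ma.
Next in line is B (2147 Ma), and 2147 − 1340 = 807 Myr.

A, in the Ectasian; 807 million years to B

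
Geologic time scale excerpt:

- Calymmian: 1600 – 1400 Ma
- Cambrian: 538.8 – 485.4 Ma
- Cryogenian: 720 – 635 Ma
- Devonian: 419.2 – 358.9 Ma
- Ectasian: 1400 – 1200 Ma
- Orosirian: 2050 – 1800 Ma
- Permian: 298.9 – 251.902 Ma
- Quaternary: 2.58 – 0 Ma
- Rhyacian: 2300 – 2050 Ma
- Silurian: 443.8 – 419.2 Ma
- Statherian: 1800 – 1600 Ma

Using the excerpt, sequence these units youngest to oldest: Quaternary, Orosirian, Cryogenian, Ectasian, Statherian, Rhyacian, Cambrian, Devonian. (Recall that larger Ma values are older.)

Sorting by start age (ascending Ma, since larger Ma = older): Quaternary start 2.58, Devonian start 419.2, Cambrian start 538.8, Cryogenian start 720, Ectasian start 1400, Statherian start 1800, Orosirian start 2050, Rhyacian start 2300.

Quaternary, Devonian, Cambrian, Cryogenian, Ectasian, Statherian, Orosirian, Rhyacian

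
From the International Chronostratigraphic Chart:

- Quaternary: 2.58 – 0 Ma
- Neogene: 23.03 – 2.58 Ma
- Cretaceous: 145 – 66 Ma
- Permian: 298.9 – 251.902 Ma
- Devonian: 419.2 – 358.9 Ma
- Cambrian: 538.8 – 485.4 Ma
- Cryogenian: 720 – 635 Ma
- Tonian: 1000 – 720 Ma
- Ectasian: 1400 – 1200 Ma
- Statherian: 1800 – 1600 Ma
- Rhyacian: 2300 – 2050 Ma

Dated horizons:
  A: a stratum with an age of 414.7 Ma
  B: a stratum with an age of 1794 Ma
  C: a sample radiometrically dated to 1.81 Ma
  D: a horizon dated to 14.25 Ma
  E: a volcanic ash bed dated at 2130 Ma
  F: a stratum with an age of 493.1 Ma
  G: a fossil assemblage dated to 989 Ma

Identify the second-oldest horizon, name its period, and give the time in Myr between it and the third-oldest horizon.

B, in the Statherian; 805 million years to G

Sorted oldest-first by Ma: E (2130), B (1794), G (989), F (493.1), A (414.7), D (14.25), C (1.81).
The second oldest is B at 1794 Ma, which lies in 1800–1600 Ma: the Statherian.
The third oldest is G at 989 Ma; separation = |1794 − 989| = 805 Myr.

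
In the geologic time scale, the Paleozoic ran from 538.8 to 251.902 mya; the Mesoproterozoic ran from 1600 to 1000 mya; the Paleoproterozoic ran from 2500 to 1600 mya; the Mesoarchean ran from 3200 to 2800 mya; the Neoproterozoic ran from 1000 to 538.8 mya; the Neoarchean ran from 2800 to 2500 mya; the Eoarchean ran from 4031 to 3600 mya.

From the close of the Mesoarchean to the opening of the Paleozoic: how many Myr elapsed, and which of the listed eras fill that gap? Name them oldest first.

The Mesoarchean closes at 2800 Ma and the Paleozoic opens at 538.8 Ma, so the interval is 2800 − 538.8 = 2261.2 Myr.
An era fits inside if it starts at or after 2800 Ma and ends at or before 538.8 Ma; oldest first that gives Neoarchean, Paleoproterozoic, Mesoproterozoic, Neoproterozoic.

2261.2 million years; Neoarchean, Paleoproterozoic, Mesoproterozoic, Neoproterozoic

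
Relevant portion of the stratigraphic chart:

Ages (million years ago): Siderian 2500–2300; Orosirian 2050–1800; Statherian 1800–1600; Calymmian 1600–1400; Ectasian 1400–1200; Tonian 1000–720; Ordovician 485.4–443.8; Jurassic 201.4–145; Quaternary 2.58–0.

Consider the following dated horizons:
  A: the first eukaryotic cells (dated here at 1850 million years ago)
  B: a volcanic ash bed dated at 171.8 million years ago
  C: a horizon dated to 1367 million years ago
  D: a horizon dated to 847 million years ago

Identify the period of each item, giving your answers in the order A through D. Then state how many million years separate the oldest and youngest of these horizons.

A — Orosirian; B — Jurassic; C — Ectasian; D — Tonian; span 1678.2 million years

Match each age against the start–end ranges in the excerpt: A = 1850 Ma → Orosirian (2050–1800); B = 171.8 Ma → Jurassic (201.4–145); C = 1367 Ma → Ectasian (1400–1200); D = 847 Ma → Tonian (1000–720).
The largest age is 1850 Ma and the smallest is 171.8 Ma; their difference is 1678.2 Myr.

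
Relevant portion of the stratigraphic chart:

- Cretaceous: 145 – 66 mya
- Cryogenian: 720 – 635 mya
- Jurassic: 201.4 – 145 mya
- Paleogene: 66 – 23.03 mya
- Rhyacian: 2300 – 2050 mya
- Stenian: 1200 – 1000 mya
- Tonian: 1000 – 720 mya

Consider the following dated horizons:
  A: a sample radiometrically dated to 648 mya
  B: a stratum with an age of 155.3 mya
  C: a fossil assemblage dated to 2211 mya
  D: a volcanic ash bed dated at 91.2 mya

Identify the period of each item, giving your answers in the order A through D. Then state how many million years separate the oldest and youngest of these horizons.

A — Cryogenian; B — Jurassic; C — Rhyacian; D — Cretaceous; span 2119.8 million years

A: 648 Ma lies in 720–635 Ma, so Cryogenian.
B: 155.3 Ma lies in 201.4–145 Ma, so Jurassic.
C: 2211 Ma lies in 2300–2050 Ma, so Rhyacian.
D: 91.2 Ma lies in 145–66 Ma, so Cretaceous.
Oldest = 2211 Ma, youngest = 91.2 Ma → span 2119.8 Myr.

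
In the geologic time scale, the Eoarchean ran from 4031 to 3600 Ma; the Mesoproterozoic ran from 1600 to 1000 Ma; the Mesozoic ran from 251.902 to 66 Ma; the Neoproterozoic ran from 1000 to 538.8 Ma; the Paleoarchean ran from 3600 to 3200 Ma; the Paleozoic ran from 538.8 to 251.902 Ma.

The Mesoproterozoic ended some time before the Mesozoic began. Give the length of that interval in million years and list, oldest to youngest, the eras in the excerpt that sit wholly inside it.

End of Mesoproterozoic = 1000 Ma; start of Mesozoic = 251.902 Ma.
Gap = 1000 − 251.902 = 748.098 Myr.
Eras wholly inside 1000–251.902 Ma: Neoproterozoic (1000–538.8), Paleozoic (538.8–251.902).

748.098 million years; Neoproterozoic, Paleozoic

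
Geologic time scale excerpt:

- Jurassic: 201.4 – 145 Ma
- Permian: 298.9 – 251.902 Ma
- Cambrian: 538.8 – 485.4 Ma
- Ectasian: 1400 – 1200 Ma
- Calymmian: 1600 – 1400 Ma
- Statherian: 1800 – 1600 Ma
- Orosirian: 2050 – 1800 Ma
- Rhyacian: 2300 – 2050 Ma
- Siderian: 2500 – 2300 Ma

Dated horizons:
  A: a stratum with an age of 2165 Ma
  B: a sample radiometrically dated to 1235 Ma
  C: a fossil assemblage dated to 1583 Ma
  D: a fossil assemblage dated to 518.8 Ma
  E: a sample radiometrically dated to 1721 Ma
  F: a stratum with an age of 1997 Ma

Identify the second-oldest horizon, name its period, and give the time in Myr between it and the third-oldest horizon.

F, in the Orosirian; 276 million years to E

Larger Ma means older, so oldest first: A 2165 > F 1997 > E 1721 > C 1583 > B 1235 > D 518.8.
Counting 2 along gives F (1997 Ma); the excerpt puts that inside the Orosirian, 2050–1800 Ma.
Next in line is E (1721 Ma), and 1997 − 1721 = 276 Myr.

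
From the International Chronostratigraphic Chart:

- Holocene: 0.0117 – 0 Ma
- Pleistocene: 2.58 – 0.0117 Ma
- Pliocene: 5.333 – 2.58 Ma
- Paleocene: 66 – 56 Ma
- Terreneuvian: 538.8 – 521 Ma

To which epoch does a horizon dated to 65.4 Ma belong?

65.4 Ma lies between 66 and 56 Ma, so it falls in the Paleocene.

Paleocene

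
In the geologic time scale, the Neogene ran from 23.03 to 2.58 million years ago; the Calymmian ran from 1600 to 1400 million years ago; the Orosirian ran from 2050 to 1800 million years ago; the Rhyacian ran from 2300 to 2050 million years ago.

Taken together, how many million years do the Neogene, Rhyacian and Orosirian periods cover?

520.45 million years

Duration is start − end for each: (23.03 − 2.58) + (2300 − 2050) + (2050 − 1800).
That is 20.45 + 250 + 250, which totals 520.45 million years.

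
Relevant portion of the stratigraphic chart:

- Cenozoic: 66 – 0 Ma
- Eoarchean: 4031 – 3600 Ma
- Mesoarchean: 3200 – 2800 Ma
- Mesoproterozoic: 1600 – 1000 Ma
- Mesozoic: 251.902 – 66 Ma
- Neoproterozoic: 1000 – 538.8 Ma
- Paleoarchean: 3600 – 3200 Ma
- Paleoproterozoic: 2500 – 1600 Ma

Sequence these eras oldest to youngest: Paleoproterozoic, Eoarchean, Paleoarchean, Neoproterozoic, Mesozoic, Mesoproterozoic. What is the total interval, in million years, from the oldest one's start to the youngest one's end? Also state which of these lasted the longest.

From the excerpt: Paleoproterozoic 2500–1600; Eoarchean 4031–3600; Paleoarchean 3600–3200; Neoproterozoic 1000–538.8; Mesozoic 251.902–66; Mesoproterozoic 1600–1000 (Ma).
Larger Ma is earlier, so the oldest is Eoarchean and the youngest is Mesozoic; oldest to youngest: Eoarchean, Paleoarchean, Paleoproterozoic, Mesoproterozoic, Neoproterozoic, Mesozoic.
Oldest start 4031 minus youngest end 66 gives 3965 Myr overall.
Individual lengths (start − end): Paleoproterozoic 900; Neoproterozoic 461.2; Mesoproterozoic 600; Eoarchean 431; Mesozoic 185.902; Paleoarchean 400. The largest is Paleoproterozoic at 900 Myr.

Eoarchean, Paleoarchean, Paleoproterozoic, Mesoproterozoic, Neoproterozoic, Mesozoic; total span 3965 Myr; longest is Paleoproterozoic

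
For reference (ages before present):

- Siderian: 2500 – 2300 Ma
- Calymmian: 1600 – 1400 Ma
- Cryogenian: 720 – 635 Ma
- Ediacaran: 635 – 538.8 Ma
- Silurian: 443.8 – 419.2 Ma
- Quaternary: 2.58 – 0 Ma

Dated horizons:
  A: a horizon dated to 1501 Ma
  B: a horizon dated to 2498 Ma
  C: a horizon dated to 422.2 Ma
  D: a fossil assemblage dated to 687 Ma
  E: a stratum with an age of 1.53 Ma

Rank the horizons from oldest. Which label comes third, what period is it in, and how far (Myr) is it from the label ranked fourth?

Sorted oldest-first by Ma: B (2498), A (1501), D (687), C (422.2), E (1.53).
The third oldest is D at 687 Ma, which lies in 720–635 Ma: the Cryogenian.
The fourth oldest is C at 422.2 Ma; separation = |687 − 422.2| = 264.8 Myr.

D, in the Cryogenian; 264.8 million years to C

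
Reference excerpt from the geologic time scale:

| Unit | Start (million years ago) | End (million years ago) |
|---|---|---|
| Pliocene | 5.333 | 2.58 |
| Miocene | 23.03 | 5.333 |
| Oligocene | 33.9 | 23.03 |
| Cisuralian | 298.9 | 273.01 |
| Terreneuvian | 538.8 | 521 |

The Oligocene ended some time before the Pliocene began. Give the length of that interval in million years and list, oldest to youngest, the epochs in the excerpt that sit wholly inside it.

17.697 million years; Miocene

The Oligocene closes at 23.03 Ma and the Pliocene opens at 5.333 Ma, so the interval is 23.03 − 5.333 = 17.697 Myr.
An epoch fits inside if it starts at or after 23.03 Ma and ends at or before 5.333 Ma; oldest first that gives Miocene.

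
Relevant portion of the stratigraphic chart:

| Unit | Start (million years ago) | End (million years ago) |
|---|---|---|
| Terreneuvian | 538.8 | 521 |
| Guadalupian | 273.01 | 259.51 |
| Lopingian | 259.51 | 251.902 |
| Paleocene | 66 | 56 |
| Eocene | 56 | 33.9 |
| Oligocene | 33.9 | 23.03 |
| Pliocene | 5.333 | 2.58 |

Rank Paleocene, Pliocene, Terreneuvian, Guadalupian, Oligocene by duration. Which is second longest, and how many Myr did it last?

Guadalupian, 13.5 million years

Durations: Paleocene 10; Pliocene 2.753; Terreneuvian 17.8; Guadalupian 13.5; Oligocene 10.87 Myr.
Sorted longest-first: Terreneuvian (17.8), Guadalupian (13.5), Oligocene (10.87), Paleocene (10), Pliocene (2.753).
The second longest is Guadalupian at 13.5 Myr.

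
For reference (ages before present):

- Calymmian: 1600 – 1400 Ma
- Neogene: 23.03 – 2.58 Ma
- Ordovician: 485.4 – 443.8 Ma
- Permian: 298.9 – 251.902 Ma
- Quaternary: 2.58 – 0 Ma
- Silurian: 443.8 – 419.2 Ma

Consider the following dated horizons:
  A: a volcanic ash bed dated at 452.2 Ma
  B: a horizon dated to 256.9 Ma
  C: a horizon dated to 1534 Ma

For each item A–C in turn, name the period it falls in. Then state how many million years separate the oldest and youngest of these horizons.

Match each age against the start–end ranges in the excerpt: A = 452.2 Ma → Ordovician (485.4–443.8); B = 256.9 Ma → Permian (298.9–251.902); C = 1534 Ma → Calymmian (1600–1400).
The largest age is 1534 Ma and the smallest is 256.9 Ma; their difference is 1277.1 Myr.

A — Ordovician; B — Permian; C — Calymmian; span 1277.1 million years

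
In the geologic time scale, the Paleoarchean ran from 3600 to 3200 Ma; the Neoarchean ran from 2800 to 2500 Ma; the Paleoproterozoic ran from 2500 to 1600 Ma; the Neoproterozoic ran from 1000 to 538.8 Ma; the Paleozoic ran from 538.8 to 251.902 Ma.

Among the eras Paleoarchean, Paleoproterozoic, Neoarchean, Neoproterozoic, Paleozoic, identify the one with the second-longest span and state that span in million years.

Start − end for each: Paleoarchean 3600 − 3200 = 400; Paleoproterozoic 2500 − 1600 = 900; Neoarchean 2800 − 2500 = 300; Neoproterozoic 1000 − 538.8 = 461.2; Paleozoic 538.8 − 251.902 = 286.898.
Ranking these from longest: Paleoproterozoic > Neoproterozoic > Paleoarchean > Neoarchean > Paleozoic.
Position 2 in that ranking is Neoproterozoic, which lasted 461.2 Myr.

Neoproterozoic, 461.2 million years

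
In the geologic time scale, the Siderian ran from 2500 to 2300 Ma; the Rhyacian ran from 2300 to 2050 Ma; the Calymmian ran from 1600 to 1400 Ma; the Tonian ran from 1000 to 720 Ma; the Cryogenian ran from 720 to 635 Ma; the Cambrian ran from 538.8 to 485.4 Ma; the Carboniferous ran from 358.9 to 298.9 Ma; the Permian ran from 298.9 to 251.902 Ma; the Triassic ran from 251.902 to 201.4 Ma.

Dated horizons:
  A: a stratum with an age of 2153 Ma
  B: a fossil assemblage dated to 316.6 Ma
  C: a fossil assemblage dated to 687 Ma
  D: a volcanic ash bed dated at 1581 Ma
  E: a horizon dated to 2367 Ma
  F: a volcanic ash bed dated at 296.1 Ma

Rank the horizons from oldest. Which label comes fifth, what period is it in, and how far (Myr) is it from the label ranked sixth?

B, in the Carboniferous; 20.5 million years to F

Larger Ma means older, so oldest first: E 2367 > A 2153 > D 1581 > C 687 > B 316.6 > F 296.1.
Counting 5 along gives B (316.6 Ma); the excerpt puts that inside the Carboniferous, 358.9–298.9 Ma.
Next in line is F (296.1 Ma), and 316.6 − 296.1 = 20.5 Myr.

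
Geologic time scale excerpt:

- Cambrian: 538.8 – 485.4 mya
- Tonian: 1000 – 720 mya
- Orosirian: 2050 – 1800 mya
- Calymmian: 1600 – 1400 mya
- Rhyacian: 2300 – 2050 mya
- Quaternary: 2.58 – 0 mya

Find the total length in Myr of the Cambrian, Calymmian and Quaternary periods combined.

Each duration: Cambrian = 53.4; Calymmian = 200; Quaternary = 2.58.
Sum: 53.4 + 200 + 2.58 = 255.98 Myr.

255.98 million years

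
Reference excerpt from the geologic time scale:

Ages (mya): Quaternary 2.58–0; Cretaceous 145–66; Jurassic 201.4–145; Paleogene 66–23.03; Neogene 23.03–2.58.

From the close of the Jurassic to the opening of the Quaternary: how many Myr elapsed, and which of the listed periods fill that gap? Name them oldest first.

142.42 million years; Cretaceous, Paleogene, Neogene

End of Jurassic = 145 Ma; start of Quaternary = 2.58 Ma.
Gap = 145 − 2.58 = 142.42 Myr.
Periods wholly inside 145–2.58 Ma: Cretaceous (145–66), Paleogene (66–23.03), Neogene (23.03–2.58).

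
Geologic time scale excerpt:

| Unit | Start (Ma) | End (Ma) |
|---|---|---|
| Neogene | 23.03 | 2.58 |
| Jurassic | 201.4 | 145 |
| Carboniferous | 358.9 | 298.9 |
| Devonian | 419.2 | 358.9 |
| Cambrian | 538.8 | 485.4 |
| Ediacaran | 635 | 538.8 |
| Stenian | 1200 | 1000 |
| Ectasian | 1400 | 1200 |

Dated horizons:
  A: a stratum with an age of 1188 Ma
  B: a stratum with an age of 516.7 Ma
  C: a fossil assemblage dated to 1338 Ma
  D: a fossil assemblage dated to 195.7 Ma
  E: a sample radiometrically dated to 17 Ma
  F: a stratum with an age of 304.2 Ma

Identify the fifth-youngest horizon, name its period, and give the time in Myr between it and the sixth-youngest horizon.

Smaller Ma means younger, so youngest first: E 17 < D 195.7 < F 304.2 < B 516.7 < A 1188 < C 1338.
Counting 5 along gives A (1188 Ma); the excerpt puts that inside the Stenian, 1200–1000 Ma.
Next in line is C (1338 Ma), and 1338 − 1188 = 150 Myr.

A, in the Stenian; 150 million years to C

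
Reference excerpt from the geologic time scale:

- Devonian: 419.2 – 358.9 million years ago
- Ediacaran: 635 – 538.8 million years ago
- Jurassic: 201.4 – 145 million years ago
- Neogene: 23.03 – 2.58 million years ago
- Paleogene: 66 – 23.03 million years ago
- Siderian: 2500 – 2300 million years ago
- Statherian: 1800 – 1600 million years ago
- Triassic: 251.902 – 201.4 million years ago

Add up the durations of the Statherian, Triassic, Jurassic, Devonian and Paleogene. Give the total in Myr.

Each duration: Statherian = 200; Triassic = 50.502; Jurassic = 56.4; Devonian = 60.3; Paleogene = 42.97.
Sum: 200 + 50.502 + 56.4 + 60.3 + 42.97 = 410.172 Myr.

410.172 million years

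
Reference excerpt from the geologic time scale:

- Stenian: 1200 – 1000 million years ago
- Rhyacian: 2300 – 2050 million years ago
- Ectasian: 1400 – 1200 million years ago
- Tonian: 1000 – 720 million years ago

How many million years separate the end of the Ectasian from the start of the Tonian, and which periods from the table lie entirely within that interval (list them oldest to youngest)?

200 million years; Stenian

The Ectasian closes at 1200 Ma and the Tonian opens at 1000 Ma, so the interval is 1200 − 1000 = 200 Myr.
A period fits inside if it starts at or after 1200 Ma and ends at or before 1000 Ma; oldest first that gives Stenian.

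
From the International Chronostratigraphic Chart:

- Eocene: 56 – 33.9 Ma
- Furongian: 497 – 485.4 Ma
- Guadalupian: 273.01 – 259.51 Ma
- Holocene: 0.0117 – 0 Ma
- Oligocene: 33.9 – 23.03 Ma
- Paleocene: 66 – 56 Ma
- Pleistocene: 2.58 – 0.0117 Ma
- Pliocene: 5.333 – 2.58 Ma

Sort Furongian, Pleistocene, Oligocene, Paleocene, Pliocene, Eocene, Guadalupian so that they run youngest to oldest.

Pleistocene, Pliocene, Oligocene, Eocene, Paleocene, Guadalupian, Furongian

The oldest of these is Furongian (starts 497 Ma) and the youngest is Pleistocene (ends 0.0117 Ma).
In between, by decreasing start age: Guadalupian (273.01), Paleocene (66), Eocene (56), Oligocene (33.9), Pliocene (5.333).
Listing youngest first means reversing that sequence.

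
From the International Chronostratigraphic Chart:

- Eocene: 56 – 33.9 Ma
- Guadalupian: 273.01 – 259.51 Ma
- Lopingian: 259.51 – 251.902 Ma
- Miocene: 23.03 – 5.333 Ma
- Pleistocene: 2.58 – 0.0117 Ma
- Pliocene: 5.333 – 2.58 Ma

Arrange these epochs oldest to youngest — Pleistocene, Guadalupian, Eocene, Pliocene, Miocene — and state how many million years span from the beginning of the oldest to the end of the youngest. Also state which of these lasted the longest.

Start ages (Ma): Guadalupian 273.01, Eocene 56, Miocene 23.03, Pliocene 5.333, Pleistocene 2.58.
Ordered oldest to youngest: Guadalupian, Eocene, Miocene, Pliocene, Pleistocene.
Span = 273.01 − 0.0117 = 272.9983 Myr.
Durations: Pleistocene 2.5683, Guadalupian 13.5, Miocene 17.697, Eocene 22.1, Pliocene 2.753 → longest is Eocene (22.1 Myr).

Guadalupian → Eocene → Miocene → Pliocene → Pleistocene; total span 272.9983 Myr; longest is Eocene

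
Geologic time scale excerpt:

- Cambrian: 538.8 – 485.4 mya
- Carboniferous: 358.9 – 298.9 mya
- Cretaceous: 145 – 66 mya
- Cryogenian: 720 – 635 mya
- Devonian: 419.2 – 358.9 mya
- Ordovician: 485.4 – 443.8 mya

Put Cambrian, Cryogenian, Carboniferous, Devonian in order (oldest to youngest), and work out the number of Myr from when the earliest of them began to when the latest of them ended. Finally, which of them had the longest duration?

Cryogenian, Cambrian, Devonian, Carboniferous; total span 421.1 Myr; longest is Cryogenian

From the excerpt: Cambrian 538.8–485.4; Cryogenian 720–635; Carboniferous 358.9–298.9; Devonian 419.2–358.9 (Ma).
Larger Ma is earlier, so the oldest is Cryogenian and the youngest is Carboniferous; oldest to youngest: Cryogenian, Cambrian, Devonian, Carboniferous.
Oldest start 720 minus youngest end 298.9 gives 421.1 Myr overall.
Individual lengths (start − end): Cryogenian 85; Carboniferous 60; Cambrian 53.4; Devonian 60.3. The largest is Cryogenian at 85 Myr.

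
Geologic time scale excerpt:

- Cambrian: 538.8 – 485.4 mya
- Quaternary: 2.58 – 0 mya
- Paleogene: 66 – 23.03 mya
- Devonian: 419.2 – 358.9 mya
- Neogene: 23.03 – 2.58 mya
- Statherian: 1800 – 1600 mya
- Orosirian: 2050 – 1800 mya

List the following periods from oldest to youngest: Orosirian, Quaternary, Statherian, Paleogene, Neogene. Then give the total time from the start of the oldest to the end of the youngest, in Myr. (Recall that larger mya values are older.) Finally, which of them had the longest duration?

Orosirian, Statherian, Paleogene, Neogene, Quaternary; total span 2050 Myr; longest is Orosirian

Start ages (Ma): Orosirian 2050, Statherian 1800, Paleogene 66, Neogene 23.03, Quaternary 2.58.
Ordered oldest to youngest: Orosirian, Statherian, Paleogene, Neogene, Quaternary.
Span = 2050 − 0 = 2050 Myr.
Durations: Orosirian 250, Paleogene 42.97, Quaternary 2.58, Statherian 200, Neogene 20.45 → longest is Orosirian (250 Myr).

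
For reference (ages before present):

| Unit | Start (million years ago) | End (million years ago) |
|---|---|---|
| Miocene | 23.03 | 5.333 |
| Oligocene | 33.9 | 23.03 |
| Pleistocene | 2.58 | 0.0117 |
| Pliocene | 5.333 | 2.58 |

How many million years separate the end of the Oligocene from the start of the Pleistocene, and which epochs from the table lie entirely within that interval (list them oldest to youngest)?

20.45 million years; Miocene, Pliocene

The Oligocene closes at 23.03 Ma and the Pleistocene opens at 2.58 Ma, so the interval is 23.03 − 2.58 = 20.45 Myr.
An epoch fits inside if it starts at or after 23.03 Ma and ends at or before 2.58 Ma; oldest first that gives Miocene, Pliocene.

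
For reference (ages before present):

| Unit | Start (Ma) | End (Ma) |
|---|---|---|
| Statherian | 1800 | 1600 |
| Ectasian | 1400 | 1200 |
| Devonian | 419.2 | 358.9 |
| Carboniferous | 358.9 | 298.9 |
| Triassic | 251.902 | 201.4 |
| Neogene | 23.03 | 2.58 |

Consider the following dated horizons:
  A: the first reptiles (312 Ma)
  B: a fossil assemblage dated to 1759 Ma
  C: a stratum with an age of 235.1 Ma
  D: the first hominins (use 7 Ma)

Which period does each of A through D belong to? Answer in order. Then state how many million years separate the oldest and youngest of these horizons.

Match each age against the start–end ranges in the excerpt: A = 312 Ma → Carboniferous (358.9–298.9); B = 1759 Ma → Statherian (1800–1600); C = 235.1 Ma → Triassic (251.902–201.4); D = 7 Ma → Neogene (23.03–2.58).
The largest age is 1759 Ma and the smallest is 7 Ma; their difference is 1752 Myr.

A — Carboniferous; B — Statherian; C — Triassic; D — Neogene; span 1752 million years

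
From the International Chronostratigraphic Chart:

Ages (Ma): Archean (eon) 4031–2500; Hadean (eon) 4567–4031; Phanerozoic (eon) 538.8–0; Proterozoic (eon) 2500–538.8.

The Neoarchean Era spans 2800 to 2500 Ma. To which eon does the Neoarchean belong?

The Neoarchean (2800–2500 Ma) lies entirely within 4031–2500 Ma, the Archean Eon.

Archean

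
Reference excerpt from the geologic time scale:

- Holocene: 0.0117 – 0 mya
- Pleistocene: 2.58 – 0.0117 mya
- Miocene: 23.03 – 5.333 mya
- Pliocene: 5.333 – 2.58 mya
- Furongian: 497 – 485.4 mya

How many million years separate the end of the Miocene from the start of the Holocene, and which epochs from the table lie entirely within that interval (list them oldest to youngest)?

End of Miocene = 5.333 Ma; start of Holocene = 0.0117 Ma.
Gap = 5.333 − 0.0117 = 5.3213 Myr.
Epochs wholly inside 5.333–0.0117 Ma: Pliocene (5.333–2.58), Pleistocene (2.58–0.0117).

5.3213 million years; Pliocene, Pleistocene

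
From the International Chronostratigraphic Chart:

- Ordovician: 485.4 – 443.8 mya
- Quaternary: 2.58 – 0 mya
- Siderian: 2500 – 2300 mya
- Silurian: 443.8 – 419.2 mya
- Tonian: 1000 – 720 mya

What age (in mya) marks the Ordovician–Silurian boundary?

443.8 mya

The Ordovician ends and the Silurian begins at 443.8 mya.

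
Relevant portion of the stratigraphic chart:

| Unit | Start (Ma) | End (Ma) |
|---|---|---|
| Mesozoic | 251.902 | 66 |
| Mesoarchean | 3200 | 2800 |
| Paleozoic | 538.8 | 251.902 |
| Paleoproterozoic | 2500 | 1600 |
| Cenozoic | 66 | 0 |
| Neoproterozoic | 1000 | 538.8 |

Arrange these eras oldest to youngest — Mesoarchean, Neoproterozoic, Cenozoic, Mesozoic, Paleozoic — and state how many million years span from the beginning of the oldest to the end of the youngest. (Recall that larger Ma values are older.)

Mesoarchean → Neoproterozoic → Paleozoic → Mesozoic → Cenozoic; total span 3200 Myr

From the excerpt: Mesoarchean 3200–2800; Neoproterozoic 1000–538.8; Cenozoic 66–0; Mesozoic 251.902–66; Paleozoic 538.8–251.902 (Ma).
Larger Ma is earlier, so the oldest is Mesoarchean and the youngest is Cenozoic; oldest to youngest: Mesoarchean, Neoproterozoic, Paleozoic, Mesozoic, Cenozoic.
Oldest start 3200 minus youngest end 0 gives 3200 Myr overall.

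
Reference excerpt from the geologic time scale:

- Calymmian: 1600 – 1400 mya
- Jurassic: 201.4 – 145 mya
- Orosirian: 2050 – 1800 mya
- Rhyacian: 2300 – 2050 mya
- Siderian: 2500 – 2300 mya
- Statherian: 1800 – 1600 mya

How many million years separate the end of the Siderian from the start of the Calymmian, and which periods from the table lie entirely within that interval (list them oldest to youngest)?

End of Siderian = 2300 Ma; start of Calymmian = 1600 Ma.
Gap = 2300 − 1600 = 700 Myr.
Periods wholly inside 2300–1600 Ma: Rhyacian (2300–2050), Orosirian (2050–1800), Statherian (1800–1600).

700 million years; Rhyacian, Orosirian, Statherian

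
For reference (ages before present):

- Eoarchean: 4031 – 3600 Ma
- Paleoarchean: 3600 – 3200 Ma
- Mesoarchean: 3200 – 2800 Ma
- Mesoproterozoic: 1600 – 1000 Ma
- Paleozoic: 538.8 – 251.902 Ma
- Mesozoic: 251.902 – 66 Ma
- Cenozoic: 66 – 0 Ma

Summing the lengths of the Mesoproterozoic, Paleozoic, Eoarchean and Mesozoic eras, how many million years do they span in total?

1503.8 million years

Each duration: Mesoproterozoic = 600; Paleozoic = 286.898; Eoarchean = 431; Mesozoic = 185.902.
Sum: 600 + 286.898 + 431 + 185.902 = 1503.8 Myr.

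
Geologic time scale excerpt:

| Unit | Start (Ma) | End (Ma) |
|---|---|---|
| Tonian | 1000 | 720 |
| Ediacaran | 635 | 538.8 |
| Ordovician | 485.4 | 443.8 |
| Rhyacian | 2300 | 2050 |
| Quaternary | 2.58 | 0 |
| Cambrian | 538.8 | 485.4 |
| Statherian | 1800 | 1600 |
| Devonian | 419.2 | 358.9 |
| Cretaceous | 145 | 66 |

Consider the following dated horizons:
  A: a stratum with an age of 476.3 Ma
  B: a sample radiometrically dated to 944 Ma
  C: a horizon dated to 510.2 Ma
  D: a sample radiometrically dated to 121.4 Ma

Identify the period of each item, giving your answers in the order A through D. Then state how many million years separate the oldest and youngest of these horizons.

A: 476.3 Ma lies in 485.4–443.8 Ma, so Ordovician.
B: 944 Ma lies in 1000–720 Ma, so Tonian.
C: 510.2 Ma lies in 538.8–485.4 Ma, so Cambrian.
D: 121.4 Ma lies in 145–66 Ma, so Cretaceous.
Oldest = 944 Ma, youngest = 121.4 Ma → span 822.6 Myr.

A — Ordovician; B — Tonian; C — Cambrian; D — Cretaceous; span 822.6 million years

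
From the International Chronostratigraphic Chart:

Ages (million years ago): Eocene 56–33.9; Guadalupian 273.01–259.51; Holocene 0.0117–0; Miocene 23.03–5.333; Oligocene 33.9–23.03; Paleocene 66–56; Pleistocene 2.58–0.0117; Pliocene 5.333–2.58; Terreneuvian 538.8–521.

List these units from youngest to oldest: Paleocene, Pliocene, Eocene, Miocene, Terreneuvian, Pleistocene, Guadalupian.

Sorting by start age (ascending Ma, since larger Ma = older): Pleistocene start 2.58, Pliocene start 5.333, Miocene start 23.03, Eocene start 56, Paleocene start 66, Guadalupian start 273.01, Terreneuvian start 538.8.

Pleistocene → Pliocene → Miocene → Eocene → Paleocene → Guadalupian → Terreneuvian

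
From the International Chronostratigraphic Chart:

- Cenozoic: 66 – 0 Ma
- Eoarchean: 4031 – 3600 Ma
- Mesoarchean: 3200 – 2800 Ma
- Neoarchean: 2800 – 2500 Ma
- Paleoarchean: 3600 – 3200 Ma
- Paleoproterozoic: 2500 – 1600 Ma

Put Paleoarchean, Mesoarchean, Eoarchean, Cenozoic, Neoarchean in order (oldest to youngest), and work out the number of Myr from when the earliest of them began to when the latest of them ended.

From the excerpt: Paleoarchean 3600–3200; Mesoarchean 3200–2800; Eoarchean 4031–3600; Cenozoic 66–0; Neoarchean 2800–2500 (Ma).
Larger Ma is earlier, so the oldest is Eoarchean and the youngest is Cenozoic; oldest to youngest: Eoarchean, Paleoarchean, Mesoarchean, Neoarchean, Cenozoic.
Oldest start 4031 minus youngest end 0 gives 4031 Myr overall.

Eoarchean → Paleoarchean → Mesoarchean → Neoarchean → Cenozoic; total span 4031 Myr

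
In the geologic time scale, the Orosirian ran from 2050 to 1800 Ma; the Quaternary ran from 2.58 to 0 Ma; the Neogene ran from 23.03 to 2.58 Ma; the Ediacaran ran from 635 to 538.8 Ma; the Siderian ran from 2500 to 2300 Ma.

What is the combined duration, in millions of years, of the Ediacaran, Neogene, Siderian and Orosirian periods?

566.65 million years

Duration is start − end for each: (635 − 538.8) + (23.03 − 2.58) + (2500 − 2300) + (2050 − 1800).
That is 96.2 + 20.45 + 200 + 250, which totals 566.65 million years.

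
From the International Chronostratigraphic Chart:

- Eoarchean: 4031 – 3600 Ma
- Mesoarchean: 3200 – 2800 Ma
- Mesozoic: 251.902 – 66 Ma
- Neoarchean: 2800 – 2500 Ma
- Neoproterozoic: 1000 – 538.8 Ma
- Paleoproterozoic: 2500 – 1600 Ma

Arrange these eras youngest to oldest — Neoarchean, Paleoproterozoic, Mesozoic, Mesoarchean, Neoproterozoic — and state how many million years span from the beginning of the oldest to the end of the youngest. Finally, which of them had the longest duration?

Mesozoic, Neoproterozoic, Paleoproterozoic, Neoarchean, Mesoarchean; total span 3134 Myr; longest is Paleoproterozoic

Start ages (Ma): Mesoarchean 3200, Neoarchean 2800, Paleoproterozoic 2500, Neoproterozoic 1000, Mesozoic 251.902.
Ordered youngest to oldest: Mesozoic, Neoproterozoic, Paleoproterozoic, Neoarchean, Mesoarchean.
Span = 3200 − 66 = 3134 Myr.
Durations: Neoarchean 300, Paleoproterozoic 900, Mesozoic 185.902, Mesoarchean 400, Neoproterozoic 461.2 → longest is Paleoproterozoic (900 Myr).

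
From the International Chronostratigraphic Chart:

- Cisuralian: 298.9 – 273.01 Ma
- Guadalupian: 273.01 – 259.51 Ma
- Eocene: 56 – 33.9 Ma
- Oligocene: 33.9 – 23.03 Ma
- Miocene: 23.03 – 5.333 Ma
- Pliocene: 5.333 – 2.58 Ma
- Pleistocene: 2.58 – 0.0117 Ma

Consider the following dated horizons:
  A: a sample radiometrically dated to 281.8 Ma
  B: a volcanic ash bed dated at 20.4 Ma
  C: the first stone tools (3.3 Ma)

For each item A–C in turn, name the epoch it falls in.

A: 281.8 Ma lies in 298.9–273.01 Ma, so Cisuralian.
B: 20.4 Ma lies in 23.03–5.333 Ma, so Miocene.
C: 3.3 Ma lies in 5.333–2.58 Ma, so Pliocene.

A — Cisuralian; B — Miocene; C — Pliocene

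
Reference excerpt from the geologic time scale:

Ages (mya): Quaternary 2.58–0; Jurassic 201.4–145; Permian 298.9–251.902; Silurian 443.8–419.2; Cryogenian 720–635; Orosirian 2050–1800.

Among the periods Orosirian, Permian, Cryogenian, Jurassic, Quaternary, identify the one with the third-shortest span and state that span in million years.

Jurassic, 56.4 million years

Durations: Orosirian 250; Permian 46.998; Cryogenian 85; Jurassic 56.4; Quaternary 2.58 Myr.
Sorted shortest-first: Quaternary (2.58), Permian (46.998), Jurassic (56.4), Cryogenian (85), Orosirian (250).
The third shortest is Jurassic at 56.4 Myr.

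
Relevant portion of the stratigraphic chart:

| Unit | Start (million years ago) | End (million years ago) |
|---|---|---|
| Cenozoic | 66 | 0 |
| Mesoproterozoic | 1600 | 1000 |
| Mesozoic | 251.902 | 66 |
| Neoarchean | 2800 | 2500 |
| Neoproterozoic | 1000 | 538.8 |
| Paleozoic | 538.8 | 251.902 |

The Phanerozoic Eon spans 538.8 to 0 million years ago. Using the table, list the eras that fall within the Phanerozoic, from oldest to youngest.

Paleozoic, Mesozoic, Cenozoic

Eras with both bounds inside 538.8–0 Ma: Paleozoic (538.8–251.902), Mesozoic (251.902–66), Cenozoic (66–0).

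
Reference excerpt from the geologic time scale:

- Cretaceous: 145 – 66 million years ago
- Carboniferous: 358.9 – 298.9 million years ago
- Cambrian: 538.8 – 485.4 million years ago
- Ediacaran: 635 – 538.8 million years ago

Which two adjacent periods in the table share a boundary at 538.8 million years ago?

Ediacaran and Cambrian

The Ediacaran ends at 538.8 million years ago and the Cambrian begins at 538.8 million years ago, so they share that boundary.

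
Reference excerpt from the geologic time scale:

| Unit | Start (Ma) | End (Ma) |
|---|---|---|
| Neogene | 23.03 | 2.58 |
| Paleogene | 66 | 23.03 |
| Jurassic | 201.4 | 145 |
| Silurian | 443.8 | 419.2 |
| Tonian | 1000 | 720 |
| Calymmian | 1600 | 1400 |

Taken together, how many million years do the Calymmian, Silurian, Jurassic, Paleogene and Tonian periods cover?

Each duration: Calymmian = 200; Silurian = 24.6; Jurassic = 56.4; Paleogene = 42.97; Tonian = 280.
Sum: 200 + 24.6 + 56.4 + 42.97 + 280 = 603.97 Myr.

603.97 million years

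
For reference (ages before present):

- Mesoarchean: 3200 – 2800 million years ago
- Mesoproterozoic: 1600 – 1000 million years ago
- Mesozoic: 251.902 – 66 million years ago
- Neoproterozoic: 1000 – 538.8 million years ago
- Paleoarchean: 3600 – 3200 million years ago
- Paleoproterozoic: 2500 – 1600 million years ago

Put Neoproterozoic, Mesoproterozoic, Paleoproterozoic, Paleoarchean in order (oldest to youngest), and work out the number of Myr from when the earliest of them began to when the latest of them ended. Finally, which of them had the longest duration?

From the excerpt: Neoproterozoic 1000–538.8; Mesoproterozoic 1600–1000; Paleoproterozoic 2500–1600; Paleoarchean 3600–3200 (Ma).
Larger Ma is earlier, so the oldest is Paleoarchean and the youngest is Neoproterozoic; oldest to youngest: Paleoarchean, Paleoproterozoic, Mesoproterozoic, Neoproterozoic.
Oldest start 3600 minus youngest end 538.8 gives 3061.2 Myr overall.
Individual lengths (start − end): Mesoproterozoic 600; Paleoproterozoic 900; Paleoarchean 400; Neoproterozoic 461.2. The largest is Paleoproterozoic at 900 Myr.

Paleoarchean → Paleoproterozoic → Mesoproterozoic → Neoproterozoic; total span 3061.2 Myr; longest is Paleoproterozoic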